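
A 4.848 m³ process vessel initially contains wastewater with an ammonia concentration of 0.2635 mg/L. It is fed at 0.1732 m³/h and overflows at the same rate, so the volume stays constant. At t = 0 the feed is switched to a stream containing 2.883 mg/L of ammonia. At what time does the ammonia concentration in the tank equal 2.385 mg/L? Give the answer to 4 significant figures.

46.47 h

Transient balance on the dissolved component: V dC/dt = Q(C_in − C), so τ = V/Q = 27.9908 h.
C(t) = C_in + (C₀ − C_in) e^(−t/τ). Set C = 2.385 and solve for t:
e^(−t/τ) = (C − C_in)/(C₀ − C_in) = (2.385 − 2.883)/(0.2635 − 2.883) = 0.190113
t = −τ ln(…) = 27.9908 × 1.66014 = 46.4685 h.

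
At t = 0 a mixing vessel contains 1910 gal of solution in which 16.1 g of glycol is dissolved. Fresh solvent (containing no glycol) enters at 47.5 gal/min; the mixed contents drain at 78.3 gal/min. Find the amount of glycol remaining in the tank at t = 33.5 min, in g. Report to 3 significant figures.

Total volume: dV/dt = Q_in − Q_out = -30.800 gal/min, so V(t) = 1910 − 30.800 t and V(33.5) = 878.20 gal.
Solute balance: dm/dt = 0 − Q_out C = −Q_out m/V(t).
Separate: dm/m = −Q_out dt/V(t) ⇒ ln(m/m₀) = −(Q_out/(Q_in−Q_out)) ln(V/V₀).
m = m₀ (V₀/V)^(Q_out/(Q_in−Q_out)) = 16.1 × (1910/878.20)^(-2.5422) = 2.2335 g.

2.23 g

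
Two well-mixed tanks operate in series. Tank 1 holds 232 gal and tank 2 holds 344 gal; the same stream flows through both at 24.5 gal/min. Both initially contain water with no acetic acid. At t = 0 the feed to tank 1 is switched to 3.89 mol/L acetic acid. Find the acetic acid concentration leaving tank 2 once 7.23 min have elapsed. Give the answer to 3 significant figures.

Each tank obeys Vᵢ dCᵢ/dt = Q(Cᵢ₋₁ − Cᵢ), so τᵢ = Vᵢ/Q.
τ₁ = 232/24.5 = 9.4694 min; τ₂ = 344/24.5 = 14.041 min.
Solving the cascade with C₁(0)=C₂(0)=0 gives C₂(t) = C_in[1 − (τ₁ e^(−t/τ₁) − τ₂ e^(−t/τ₂))/(τ₁ − τ₂)].
At t = 7.23: e^(−t/τ₁) = 0.46603, e^(−t/τ₂) = 0.59754.
C₂ = 3.89·[1 − (9.4694·0.46603 − 14.041·0.59754)/(-4.5714)] = 3.89·0.13003 = 0.50580 mol/L.

0.506 mol/L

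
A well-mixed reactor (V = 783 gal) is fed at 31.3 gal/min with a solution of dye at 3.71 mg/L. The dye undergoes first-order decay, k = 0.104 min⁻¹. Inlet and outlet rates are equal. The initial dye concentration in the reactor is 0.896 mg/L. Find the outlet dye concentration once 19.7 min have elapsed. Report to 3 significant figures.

Species balance: V dC/dt = Q C_in − Q C − k V C.
dC/dt = (Q/V) C_in − (Q/V + k) C; effective rate a = Q/V + k = 0.039974 + 0.104 = 0.14397 min⁻¹.
C_ss = Q C_in/(Q + kV) = 1.0301 mg/L; C(t) = C_ss + (C₀ − C_ss) e^(−a t).
C(19.7) = 1.0301 + (-0.13408)·e^(−0.14397·19.7) = 1.0301 + (-0.13408)·0.058642 = 1.0222 mg/L.

1.02 mg/L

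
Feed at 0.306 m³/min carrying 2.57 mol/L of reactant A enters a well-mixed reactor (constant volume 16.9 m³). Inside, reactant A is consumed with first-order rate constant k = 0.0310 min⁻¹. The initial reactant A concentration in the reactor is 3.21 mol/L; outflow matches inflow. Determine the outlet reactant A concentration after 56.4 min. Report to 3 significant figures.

1.09 mol/L

Accumulation = in − out − consumed: V dC/dt = Q C_in − Q C − k V C.
dC/dt = (Q/V) C_in − (Q/V + k) C; effective rate a = Q/V + k = 0.018107 + 0.0310 = 0.049107 min⁻¹.
C_ss = Q C_in/(Q + kV) = 0.94761 mol/L; C(t) = C_ss + (C₀ − C_ss) e^(−a t).
C(56.4) = 0.94761 + (2.2624)·e^(−0.049107·56.4) = 0.94761 + (2.2624)·0.062687 = 1.0894 mol/L.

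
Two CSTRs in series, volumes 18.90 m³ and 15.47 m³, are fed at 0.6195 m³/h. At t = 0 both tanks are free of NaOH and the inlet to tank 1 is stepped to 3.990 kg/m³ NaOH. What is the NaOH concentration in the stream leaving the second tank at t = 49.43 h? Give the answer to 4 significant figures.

2.126 kg/m³

Each tank obeys Vᵢ dCᵢ/dt = Q(Cᵢ₋₁ − Cᵢ), so τᵢ = Vᵢ/Q.
τ₁ = 18.90/0.6195 = 30.5085 h; τ₂ = 15.47/0.6195 = 24.9718 h.
Solving the cascade with C₁(0)=C₂(0)=0 gives C₂(t) = C_in[1 − (τ₁ e^(−t/τ₁) − τ₂ e^(−t/τ₂))/(τ₁ − τ₂)].
At t = 49.43: e^(−t/τ₁) = 0.197858, e^(−t/τ₂) = 0.138147.
C₂ = 3.990·[1 − (30.5085·0.197858 − 24.9718·0.138147)/(5.53672)] = 3.990·0.532833 = 2.12600 kg/m³.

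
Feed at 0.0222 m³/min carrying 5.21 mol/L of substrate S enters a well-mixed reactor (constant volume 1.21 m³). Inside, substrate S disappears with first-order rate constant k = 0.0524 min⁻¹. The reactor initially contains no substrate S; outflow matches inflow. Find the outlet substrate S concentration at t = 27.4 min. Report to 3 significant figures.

1.16 mol/L

V dC/dt = Q(C_in − C) − k V C.
dC/dt = (Q/V) C_in − (Q/V + k) C; effective rate a = Q/V + k = 0.018347 + 0.0524 = 0.070747 min⁻¹.
C_ss = Q C_in/(Q + kV) = 1.3511 mol/L; C(t) = C_ss + (C₀ − C_ss) e^(−a t).
C(27.4) = 1.3511 + (-1.3511)·e^(−0.070747·27.4) = 1.3511 + (-1.3511)·0.14392 = 1.1567 mol/L.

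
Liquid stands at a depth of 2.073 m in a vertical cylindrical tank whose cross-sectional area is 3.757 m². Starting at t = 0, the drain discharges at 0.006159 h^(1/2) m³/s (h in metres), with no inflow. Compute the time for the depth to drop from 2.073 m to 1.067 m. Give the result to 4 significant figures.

496.3 s

Accumulation of liquid (constant cross-section A): A dh/dt = −0.006159 √h.
This is separable: 2 d(√h)/dt = −0.006159/A, so √h = √h₀ − (0.006159/(2A)) t.
t = 2A(√h₀ − √h)/0.006159 = 2·3.757·(√2.073 − √1.067)/0.006159
  = 7.51400 × (1.43979 − 1.03296) / 0.006159 = 496.340 s.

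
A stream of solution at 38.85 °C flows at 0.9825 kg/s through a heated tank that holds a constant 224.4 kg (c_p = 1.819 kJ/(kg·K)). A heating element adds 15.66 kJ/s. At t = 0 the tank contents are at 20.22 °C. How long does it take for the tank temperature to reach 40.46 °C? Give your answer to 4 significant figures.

306.7 s

M c_p dT/dt = ṁ c_p (T_in − T) + Q̇.
τ = M/ṁ = 228.397 s; T_ss = T_in + Q̇/(ṁ c_p) = 47.6125 °C.
T(t) = T_ss + (T₀ − T_ss) e^(−t/τ). Set T = 40.46:
e^(−t/τ) = (40.46 − 47.6125)/(20.22 − 47.6125) = 0.261111
t = −228.397 · ln(0.261111) = 306.694 s.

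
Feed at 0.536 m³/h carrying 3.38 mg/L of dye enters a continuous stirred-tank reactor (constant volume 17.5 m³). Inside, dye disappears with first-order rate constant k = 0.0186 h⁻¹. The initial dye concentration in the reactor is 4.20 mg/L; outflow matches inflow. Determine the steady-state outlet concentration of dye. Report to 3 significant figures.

2.10 mg/L

Species balance: V dC/dt = Q C_in − Q C − k V C.
At steady state: 0 = Q C_in − (Q + kV) C_ss, so C_ss = Q C_in/(Q + kV).
C_ss = 0.536·3.38/(0.536 + 0.0186·17.5) = 1.8117/0.86150 = 2.1029 mg/L.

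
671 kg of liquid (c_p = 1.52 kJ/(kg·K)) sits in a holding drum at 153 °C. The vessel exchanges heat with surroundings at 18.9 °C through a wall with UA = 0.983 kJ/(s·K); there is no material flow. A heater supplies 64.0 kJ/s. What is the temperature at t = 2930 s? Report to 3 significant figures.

M c_p dT/dt = −UA(T − T_amb) + Q̇.
dT/dt = (T_ss − T)/τ with T_ss = T_amb + Q̇/UA = 18.9 + 64.0/0.983 = 84.007 °C, τ = M c_p/UA = 671·1.52/0.983 = 1037.6 s.
Solution: T(t) = T_ss + (T₀ − T_ss) e^(−t/τ).
T(2930) = 84.007 + (68.993)·0.059372 = 88.103 °C.

88.1 °C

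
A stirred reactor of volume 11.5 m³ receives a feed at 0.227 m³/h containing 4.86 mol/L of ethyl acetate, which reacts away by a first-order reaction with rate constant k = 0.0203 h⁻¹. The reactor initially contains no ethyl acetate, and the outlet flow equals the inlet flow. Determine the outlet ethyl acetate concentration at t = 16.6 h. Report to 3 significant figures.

Accumulation = in − out − consumed: V dC/dt = Q C_in − Q C − k V C.
This is linear with rate a = Q/V + k = 0.040039 h⁻¹.
C_ss = Q C_in/(Q + kV) = 2.3960 mol/L; C(t) = C_ss + (C₀ − C_ss) e^(−a t).
C(16.6) = 2.3960 + (-2.3960)·e^(−0.040039·16.6) = 2.3960 + (-2.3960)·0.51445 = 1.1633 mol/L.

1.16 mol/L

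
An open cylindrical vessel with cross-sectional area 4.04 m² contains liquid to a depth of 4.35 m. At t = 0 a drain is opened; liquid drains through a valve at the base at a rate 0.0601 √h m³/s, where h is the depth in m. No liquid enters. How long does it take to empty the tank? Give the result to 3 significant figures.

280 s

Accumulation of liquid (constant cross-section A): A dh/dt = −0.0601 √h.
∫ h^(−1/2) dh = −(0.0601/A) ∫ dt, giving 2√h = 2√h₀ − (0.0601/A) t.
Set h = 0: 2√h₀ = (0.0601/A) t_empty ⇒ t_empty = 2A√h₀/0.0601.
t_empty = 2·4.04·√4.35/0.0601 = 8.0800·2.0857/0.0601 = 280.40 s.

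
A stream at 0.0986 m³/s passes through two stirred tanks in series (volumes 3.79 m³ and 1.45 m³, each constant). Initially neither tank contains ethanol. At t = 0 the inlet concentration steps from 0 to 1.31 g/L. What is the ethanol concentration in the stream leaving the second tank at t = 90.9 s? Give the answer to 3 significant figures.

Time constants: τᵢ = Vᵢ/Q for each well-mixed tank.
τ₁ = 3.79/0.0986 = 38.438 s; τ₂ = 1.45/0.0986 = 14.706 s.
Tank 1: C₁ = C_in(1 − e^(−t/τ₁)). Tank 2 (τ₁ ≠ τ₂): C₂ = C_in[1 − (τ₁ e^(−t/τ₁) − τ₂ e^(−t/τ₂))/(τ₁ − τ₂)].
At t = 90.9: e^(−t/τ₁) = 0.093964, e^(−t/τ₂) = 0.0020679.
C₂ = 1.31·[1 − (38.438·0.093964 − 14.706·0.0020679)/(23.732)] = 1.31·0.84909 = 1.1123 g/L.

1.11 g/L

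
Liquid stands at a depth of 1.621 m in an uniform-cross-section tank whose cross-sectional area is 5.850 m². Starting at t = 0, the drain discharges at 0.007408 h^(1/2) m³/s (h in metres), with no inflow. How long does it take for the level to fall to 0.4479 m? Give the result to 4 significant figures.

Unsteady balance on liquid volume: A dh/dt = −0.007408 √h.
This is separable: 2 d(√h)/dt = −0.007408/A, so √h = √h₀ − (0.007408/(2A)) t.
t = 2A(√h₀ − √h)/0.007408 = 2·5.850·(√1.621 − √0.4479)/0.007408
  = 11.7000 × (1.27318 − 0.669253) / 0.007408 = 953.834 s.

953.8 s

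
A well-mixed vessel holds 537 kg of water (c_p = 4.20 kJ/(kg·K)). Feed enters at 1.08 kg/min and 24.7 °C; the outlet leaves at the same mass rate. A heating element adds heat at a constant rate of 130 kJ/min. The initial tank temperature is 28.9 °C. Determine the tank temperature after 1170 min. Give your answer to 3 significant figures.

51.0 °C

M c_p dT/dt = ṁ c_p (T_in − T) + Q̇.
τ = M/ṁ = 497.22 min; T_ss = T_in + Q̇/(ṁ c_p) = 24.7 + 130/(1.08·4.20) = 53.360 °C.
Solution: T(t) = T_ss + (T₀ − T_ss) e^(−t/τ).
T(1170) = 53.360 + (-24.460)·e^(−1170/497.22) = 53.360 + (-24.460)·0.095077 = 51.034 °C.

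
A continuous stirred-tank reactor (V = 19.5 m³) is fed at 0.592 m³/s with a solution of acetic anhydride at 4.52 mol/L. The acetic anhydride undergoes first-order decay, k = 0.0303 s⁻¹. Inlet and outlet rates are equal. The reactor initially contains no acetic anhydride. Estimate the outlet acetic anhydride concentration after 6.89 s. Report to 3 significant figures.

0.773 mol/L

Accumulation = in − out − consumed: V dC/dt = Q C_in − Q C − k V C.
This is linear with rate a = Q/V + k = 0.060659 s⁻¹.
C_ss = Q C_in/(Q + kV) = 2.2622 mol/L; C(t) = C_ss + (C₀ − C_ss) e^(−a t).
C(6.89) = 2.2622 + (-2.2622)·e^(−0.060659·6.89) = 2.2622 + (-2.2622)·0.65840 = 0.77276 mol/L.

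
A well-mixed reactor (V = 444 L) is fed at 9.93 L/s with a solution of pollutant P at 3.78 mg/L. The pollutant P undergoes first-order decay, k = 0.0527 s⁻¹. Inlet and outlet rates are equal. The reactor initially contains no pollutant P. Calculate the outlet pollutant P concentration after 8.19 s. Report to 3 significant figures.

0.517 mg/L

Species balance: V dC/dt = Q C_in − Q C − k V C.
dC/dt = (Q/V) C_in − (Q/V + k) C; effective rate a = Q/V + k = 0.022365 + 0.0527 = 0.075065 s⁻¹.
C_ss = Q C_in/(Q + kV) = 1.1262 mg/L; C(t) = C_ss + (C₀ − C_ss) e^(−a t).
C(8.19) = 1.1262 + (-1.1262)·e^(−0.075065·8.19) = 1.1262 + (-1.1262)·0.54076 = 0.51720 mg/L.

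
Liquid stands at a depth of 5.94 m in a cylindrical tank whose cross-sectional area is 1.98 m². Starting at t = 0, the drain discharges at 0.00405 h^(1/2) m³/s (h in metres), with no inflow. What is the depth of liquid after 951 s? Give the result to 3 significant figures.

With no inflow, A dh/dt = −0.00405 √h.
Separate and integrate: 2(√h − √h₀) = −(0.00405/A) t.
√h = √5.94 − 0.00405·951/(2·1.98) = 2.4372 − 0.97261 = 1.4646.
h = 1.4646² = 2.1450 m.

2.15 m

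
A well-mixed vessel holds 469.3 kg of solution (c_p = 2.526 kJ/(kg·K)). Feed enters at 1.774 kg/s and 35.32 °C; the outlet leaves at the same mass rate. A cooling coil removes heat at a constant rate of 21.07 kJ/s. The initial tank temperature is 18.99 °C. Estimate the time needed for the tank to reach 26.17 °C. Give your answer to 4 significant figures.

254.2 s

M c_p dT/dt = ṁ c_p (T_in − T) − Q̇.
τ = M/ṁ = 264.543 s; T_ss = T_in − Q̇/(ṁ c_p) = 30.6181 °C.
T(t) = T_ss + (T₀ − T_ss) e^(−t/τ). Set T = 26.17:
e^(−t/τ) = (26.17 − 30.6181)/(18.99 − 30.6181) = 0.382528
t = −264.543 · ln(0.382528) = 254.214 s.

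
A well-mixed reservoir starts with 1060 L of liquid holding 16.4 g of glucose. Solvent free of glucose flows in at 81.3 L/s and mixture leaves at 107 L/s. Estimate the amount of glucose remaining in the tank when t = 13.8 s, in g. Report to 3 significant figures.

Total volume: dV/dt = Q_in − Q_out = -25.700 L/s, so V(t) = 1060 − 25.700 t and V(13.8) = 705.34 L.
Species balance (pure solvent in): dm/dt = −Q_out · m/V(t).
dm/m = −Q_out dt/(V₀ − 25.700 t); integrating gives ln(m/m₀) = −(Q_out/(Q_in−Q_out)) ln(V/V₀).
m = m₀ (V₀/V)^(Q_out/(Q_in−Q_out)) = 16.4 × (1060/705.34)^(-4.1634) = 3.0082 g.

3.01 g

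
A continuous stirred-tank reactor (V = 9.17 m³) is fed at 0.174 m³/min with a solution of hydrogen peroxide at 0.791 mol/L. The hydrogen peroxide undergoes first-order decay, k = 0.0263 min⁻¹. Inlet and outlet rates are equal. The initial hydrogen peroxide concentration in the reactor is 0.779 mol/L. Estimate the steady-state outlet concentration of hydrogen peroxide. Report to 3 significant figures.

0.332 mol/L

Species balance: V dC/dt = Q C_in − Q C − k V C.
Steady state (dC/dt = 0): C_ss = Q C_in/(Q + kV) = C_in/(1 + kV/Q).
C_ss = 0.174·0.791/(0.174 + 0.0263·9.17) = 0.13763/0.41517 = 0.33151 mol/L.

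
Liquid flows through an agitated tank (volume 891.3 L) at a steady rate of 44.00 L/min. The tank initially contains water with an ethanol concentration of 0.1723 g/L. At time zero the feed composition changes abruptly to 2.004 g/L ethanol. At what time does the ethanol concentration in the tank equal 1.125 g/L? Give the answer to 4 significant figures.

14.87 min

Species balance: V dC/dt = Q(C_in − C) ⇒ τ = V/Q = 20.2568 min.
C(t) = C_in + (C₀ − C_in) e^(−t/τ). Set C = 1.125 and solve for t:
e^(−t/τ) = (C − C_in)/(C₀ − C_in) = (1.125 − 2.004)/(0.1723 − 2.004) = 0.479882
t = −τ ln(…) = 20.2568 × 0.734215 = 14.8729 min.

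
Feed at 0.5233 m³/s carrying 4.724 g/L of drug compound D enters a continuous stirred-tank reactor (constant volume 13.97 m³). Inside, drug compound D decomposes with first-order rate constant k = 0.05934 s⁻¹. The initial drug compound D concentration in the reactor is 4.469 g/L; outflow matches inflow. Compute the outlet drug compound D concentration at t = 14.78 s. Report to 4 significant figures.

Species balance: V dC/dt = Q C_in − Q C − k V C.
dC/dt = (Q/V) C_in − (Q/V + k) C; effective rate a = Q/V + k = 0.0374588 + 0.05934 = 0.0967988 s⁻¹.
C_ss = Q C_in/(Q + kV) = 1.82808 g/L; C(t) = C_ss + (C₀ − C_ss) e^(−a t).
C(14.78) = 1.82808 + (2.64092)·e^(−0.0967988·14.78) = 1.82808 + (2.64092)·0.239145 = 2.45964 g/L.

2.460 g/L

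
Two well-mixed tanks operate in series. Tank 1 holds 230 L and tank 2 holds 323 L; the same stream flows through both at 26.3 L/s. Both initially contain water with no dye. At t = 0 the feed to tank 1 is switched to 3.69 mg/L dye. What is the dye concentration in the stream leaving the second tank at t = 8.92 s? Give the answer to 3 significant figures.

0.782 mg/L

Species balance on tank i: dCᵢ/dt = (Cᵢ₋₁ − Cᵢ)/τᵢ with τᵢ = Vᵢ/Q.
τ₁ = 230/26.3 = 8.7452 s; τ₂ = 323/26.3 = 12.281 s.
Tank 1: C₁ = C_in(1 − e^(−t/τ₁)). Tank 2 (τ₁ ≠ τ₂): C₂ = C_in[1 − (τ₁ e^(−t/τ₁) − τ₂ e^(−t/τ₂))/(τ₁ − τ₂)].
At t = 8.92: e^(−t/τ₁) = 0.36060, e^(−t/τ₂) = 0.48369.
C₂ = 3.69·[1 − (8.7452·0.36060 − 12.281·0.48369)/(-3.5361)] = 3.69·0.21188 = 0.78185 mg/L.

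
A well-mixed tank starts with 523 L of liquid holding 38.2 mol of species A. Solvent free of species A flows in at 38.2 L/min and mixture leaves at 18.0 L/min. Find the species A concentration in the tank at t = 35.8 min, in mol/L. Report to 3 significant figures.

0.0141 mol/L

Total volume: dV/dt = Q_in − Q_out = 20.200 L/min, so V(t) = 523 + 20.200 t and V(35.8) = 1246.2 L.
No species A enters, so dm/dt = −Q_out · (m/V).
dm/m = −Q_out dt/(V₀ + 20.200 t); integrating gives ln(m/m₀) = −(Q_out/(Q_in−Q_out)) ln(V/V₀).
m = m₀ (V₀/V)^(Q_out/(Q_in−Q_out)) = 38.2 × (523/1246.2)^(0.89109) = 17.622 mol.
C = m/V = 17.622/1246.2 = 0.014141 mol/L.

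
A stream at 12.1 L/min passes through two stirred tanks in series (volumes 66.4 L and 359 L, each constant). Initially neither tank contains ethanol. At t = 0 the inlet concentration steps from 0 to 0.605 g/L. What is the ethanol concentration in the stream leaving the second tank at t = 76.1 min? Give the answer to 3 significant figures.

Species balance on tank i: dCᵢ/dt = (Cᵢ₋₁ − Cᵢ)/τᵢ with τᵢ = Vᵢ/Q.
τ₁ = 66.4/12.1 = 5.4876 min; τ₂ = 359/12.1 = 29.669 min.
Solving the cascade with C₁(0)=C₂(0)=0 gives C₂(t) = C_in[1 − (τ₁ e^(−t/τ₁) − τ₂ e^(−t/τ₂))/(τ₁ − τ₂)].
At t = 76.1: e^(−t/τ₁) = 9.4922e-07, e^(−t/τ₂) = 0.076925.
C₂ = 0.605·[1 − (5.4876·9.4922e-07 − 29.669·0.076925)/(-24.182)] = 0.605·0.90562 = 0.54790 g/L.

0.548 g/L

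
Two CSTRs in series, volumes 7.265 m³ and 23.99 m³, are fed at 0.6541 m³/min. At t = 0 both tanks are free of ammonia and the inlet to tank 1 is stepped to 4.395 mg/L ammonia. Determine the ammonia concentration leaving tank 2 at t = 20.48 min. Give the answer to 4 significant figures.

Each tank obeys Vᵢ dCᵢ/dt = Q(Cᵢ₋₁ − Cᵢ), so τᵢ = Vᵢ/Q.
τ₁ = 7.265/0.6541 = 11.1069 min; τ₂ = 23.99/0.6541 = 36.6763 min.
Tank 1: C₁ = C_in(1 − e^(−t/τ₁)). Tank 2 (τ₁ ≠ τ₂): C₂ = C_in[1 − (τ₁ e^(−t/τ₁) − τ₂ e^(−t/τ₂))/(τ₁ − τ₂)].
At t = 20.48: e^(−t/τ₁) = 0.158198, e^(−t/τ₂) = 0.572125.
C₂ = 4.395·[1 − (11.1069·0.158198 − 36.6763·0.572125)/(-25.5695)] = 4.395·0.248074 = 1.09028 mg/L.

1.090 mg/L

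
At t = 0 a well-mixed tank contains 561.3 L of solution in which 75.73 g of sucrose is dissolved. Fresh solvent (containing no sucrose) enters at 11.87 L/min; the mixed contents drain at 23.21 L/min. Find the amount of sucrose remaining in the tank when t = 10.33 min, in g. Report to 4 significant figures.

46.90 g

Let m(t) be the amount of sucrose. Volume: V(t) = V₀ + (Q_in − Q_out) t = 561.3 − 11.3400 t; V(10.33) = 444.158 L.
No sucrose enters, so dm/dt = −Q_out · (m/V).
Separate: dm/m = −Q_out dt/V(t) ⇒ ln(m/m₀) = −(Q_out/(Q_in−Q_out)) ln(V/V₀).
m = m₀ (V₀/V)^(Q_out/(Q_in−Q_out)) = 75.73 × (561.3/444.158)^(-2.04674) = 46.9031 g.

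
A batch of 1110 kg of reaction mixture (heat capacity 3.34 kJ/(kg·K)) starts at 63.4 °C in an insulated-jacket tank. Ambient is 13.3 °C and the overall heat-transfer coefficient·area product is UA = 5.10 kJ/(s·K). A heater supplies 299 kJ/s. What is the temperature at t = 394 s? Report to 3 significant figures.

67.0 °C

Unsteady energy balance on the tank contents: M c_p dT/dt = −UA(T − T_amb) + Q̇.
dT/dt = (T_ss − T)/τ with T_ss = T_amb + Q̇/UA = 13.3 + 299/5.10 = 71.927 °C, τ = M c_p/UA = 1110·3.34/5.10 = 726.94 s.
This is linear first-order; T(t) = T_ss + (T₀ − T_ss) e^(−t/τ).
T(394) = 71.927 + (-8.5275)·0.58159 = 66.968 °C.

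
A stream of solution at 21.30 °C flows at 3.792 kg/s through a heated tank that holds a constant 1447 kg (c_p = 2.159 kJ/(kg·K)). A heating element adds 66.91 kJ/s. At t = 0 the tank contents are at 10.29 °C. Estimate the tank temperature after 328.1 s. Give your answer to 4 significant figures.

M c_p dT/dt = ṁ c_p (T_in − T) + Q̇.
τ = M/ṁ = 381.593 s; T_ss = T_in + Q̇/(ṁ c_p) = 21.30 + 66.91/(3.792·2.159) = 29.4728 °C.
Solution: T(t) = T_ss + (T₀ − T_ss) e^(−t/τ).
T(328.1) = 29.4728 + (-19.1828)·e^(−328.1/381.593) = 29.4728 + (-19.1828)·0.423240 = 21.3539 °C.

21.35 °C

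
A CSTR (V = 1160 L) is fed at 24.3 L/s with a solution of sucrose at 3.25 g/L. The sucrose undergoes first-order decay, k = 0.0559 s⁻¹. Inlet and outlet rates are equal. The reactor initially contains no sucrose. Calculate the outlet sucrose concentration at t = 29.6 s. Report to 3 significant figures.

0.795 g/L

Accumulation = in − out − consumed: V dC/dt = Q C_in − Q C − k V C.
This is linear with rate a = Q/V + k = 0.076848 s⁻¹.
C_ss = Q C_in/(Q + kV) = 0.88593 g/L; C(t) = C_ss + (C₀ − C_ss) e^(−a t).
C(29.6) = 0.88593 + (-0.88593)·e^(−0.076848·29.6) = 0.88593 + (-0.88593)·0.10283 = 0.79483 g/L.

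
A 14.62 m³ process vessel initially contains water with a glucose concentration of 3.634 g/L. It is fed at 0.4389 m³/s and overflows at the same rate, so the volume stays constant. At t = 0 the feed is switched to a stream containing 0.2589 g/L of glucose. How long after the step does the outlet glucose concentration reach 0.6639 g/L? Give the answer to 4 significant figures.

Mass balance on the solute (V constant): V dC/dt = Q(C_in − C), so τ = V/Q = 33.3105 s.
C(t) = C_in + (C₀ − C_in) e^(−t/τ). Set C = 0.6639 and solve for t:
e^(−t/τ) = (C − C_in)/(C₀ − C_in) = (0.6639 − 0.2589)/(3.634 − 0.2589) = 0.119996
t = −τ ln(…) = 33.3105 × 2.12029 = 70.6281 s.

70.63 s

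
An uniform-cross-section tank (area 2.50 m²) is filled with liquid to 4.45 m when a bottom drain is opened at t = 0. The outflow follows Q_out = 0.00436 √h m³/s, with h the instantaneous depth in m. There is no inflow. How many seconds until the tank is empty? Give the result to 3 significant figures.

A dh/dt = −Q_out = −0.00436 √h.
This is separable: 2 d(√h)/dt = −0.00436/A, so √h = √h₀ − (0.00436/(2A)) t.
Tank is empty when √h = 0: t_empty = 2A√h₀/0.00436.
t_empty = 2·2.50·√4.45/0.00436 = 5.0000·2.1095/0.00436 = 2419.2 s.

2420 s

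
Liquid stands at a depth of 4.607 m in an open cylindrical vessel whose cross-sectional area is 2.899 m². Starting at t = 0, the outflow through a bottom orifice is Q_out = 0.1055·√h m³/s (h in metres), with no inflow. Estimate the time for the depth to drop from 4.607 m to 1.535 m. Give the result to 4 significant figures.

A dh/dt = −Q_out = −0.1055 √h.
∫ h^(−1/2) dh = −(0.1055/A) ∫ dt, giving 2√h = 2√h₀ − (0.1055/A) t.
t = 2A(√h₀ − √h)/0.1055 = 2·2.899·(√4.607 − √1.535)/0.1055
  = 5.79800 × (2.14639 − 1.23895) / 0.1055 = 49.8706 s.

49.87 s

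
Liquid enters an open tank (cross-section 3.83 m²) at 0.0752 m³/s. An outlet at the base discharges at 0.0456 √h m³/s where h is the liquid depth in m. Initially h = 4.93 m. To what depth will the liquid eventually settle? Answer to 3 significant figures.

A dh/dt = Q_in − 0.0456 √h. Steady state requires inflow = outflow:
Q_in = 0.0456 √h_ss ⇒ √h_ss = 0.0752/0.0456 = 1.6491.
h_ss = 1.6491² = 2.7196 m. (Since h₀ = 4.93 m > h_ss, the level will fall toward this value.)

2.72 m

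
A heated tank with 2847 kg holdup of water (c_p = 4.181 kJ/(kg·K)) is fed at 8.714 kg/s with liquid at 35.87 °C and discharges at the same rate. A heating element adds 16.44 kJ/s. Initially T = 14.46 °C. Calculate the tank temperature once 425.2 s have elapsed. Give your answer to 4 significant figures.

M c_p dT/dt = ṁ c_p (T_in − T) + Q̇.
τ = M/ṁ = 326.716 s; T_ss = T_in + Q̇/(ṁ c_p) = 35.87 + 16.44/(8.714·4.181) = 36.3212 °C.
T approaches T_ss exponentially: T(t) = T_ss + (T₀ − T_ss) e^(−t/τ).
T(425.2) = 36.3212 + (-21.8612)·e^(−425.2/326.716) = 36.3212 + (-21.8612)·0.272140 = 30.3719 °C.

30.37 °C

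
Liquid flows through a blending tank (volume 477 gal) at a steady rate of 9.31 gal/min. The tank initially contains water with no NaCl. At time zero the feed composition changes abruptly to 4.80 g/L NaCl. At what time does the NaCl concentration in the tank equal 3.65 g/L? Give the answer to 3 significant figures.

Species balance on the tank: V dC/dt = Q(C_in − C), so τ = V/Q = 51.235 min.
C(t) = C_in + (C₀ − C_in) e^(−t/τ). Set C = 3.65 and solve for t:
e^(−t/τ) = (C − C_in)/(C₀ − C_in) = (3.65 − 4.80)/(0 − 4.80) = 0.23958
t = −τ ln(…) = 51.235 × 1.4289 = 73.208 min.

73.2 min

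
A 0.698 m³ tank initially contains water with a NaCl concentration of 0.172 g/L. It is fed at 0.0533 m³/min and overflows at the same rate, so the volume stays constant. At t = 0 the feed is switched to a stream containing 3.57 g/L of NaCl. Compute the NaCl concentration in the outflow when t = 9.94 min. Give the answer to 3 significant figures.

Species balance on the tank: V dC/dt = Q(C_in − C).
Rewrite as dC/dt + C/τ = C_in/τ, τ = V/Q = 13.096 min.
C approaches C_in exponentially: C(t) = C_in + (C₀ − C_in) e^(−t/τ).
C(9.94) = 3.57 + (0.172 − 3.57)·e^(−9.94/13.096) = 3.57 + (-3.3980)·0.46812 = 1.9793 g/L.

1.98 g/L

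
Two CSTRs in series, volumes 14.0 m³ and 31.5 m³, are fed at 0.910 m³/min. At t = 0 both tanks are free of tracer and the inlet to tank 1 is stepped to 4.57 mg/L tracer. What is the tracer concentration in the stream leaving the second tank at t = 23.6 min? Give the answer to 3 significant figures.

Species balance on tank i: dCᵢ/dt = (Cᵢ₋₁ − Cᵢ)/τᵢ with τᵢ = Vᵢ/Q.
τ₁ = 14.0/0.910 = 15.385 min; τ₂ = 31.5/0.910 = 34.615 min.
Tank 1: C₁ = C_in(1 − e^(−t/τ₁)). Tank 2 (τ₁ ≠ τ₂): C₂ = C_in[1 − (τ₁ e^(−t/τ₁) − τ₂ e^(−t/τ₂))/(τ₁ − τ₂)].
At t = 23.6: e^(−t/τ₁) = 0.21567, e^(−t/τ₂) = 0.50572.
C₂ = 4.57·[1 − (15.385·0.21567 − 34.615·0.50572)/(-19.231)] = 4.57·0.26225 = 1.1985 mg/L.

1.20 mg/L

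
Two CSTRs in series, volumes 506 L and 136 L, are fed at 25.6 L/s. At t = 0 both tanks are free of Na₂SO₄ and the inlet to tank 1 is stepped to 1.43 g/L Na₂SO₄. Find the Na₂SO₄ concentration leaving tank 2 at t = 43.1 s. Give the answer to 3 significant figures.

Time constants: τᵢ = Vᵢ/Q for each well-mixed tank.
τ₁ = 506/25.6 = 19.766 s; τ₂ = 136/25.6 = 5.3125 s.
Solving the cascade with C₁(0)=C₂(0)=0 gives C₂(t) = C_in[1 − (τ₁ e^(−t/τ₁) − τ₂ e^(−t/τ₂))/(τ₁ − τ₂)].
At t = 43.1: e^(−t/τ₁) = 0.11298, e^(−t/τ₂) = 0.00029964.
C₂ = 1.43·[1 − (19.766·0.11298 − 5.3125·0.00029964)/(14.453)] = 1.43·0.84560 = 1.2092 g/L.

1.21 g/L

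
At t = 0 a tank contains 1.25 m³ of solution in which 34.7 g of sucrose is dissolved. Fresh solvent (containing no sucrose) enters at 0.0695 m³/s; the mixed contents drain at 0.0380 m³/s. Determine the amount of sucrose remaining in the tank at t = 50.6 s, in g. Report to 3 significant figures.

12.9 g

Total volume: dV/dt = Q_in − Q_out = 0.031500 m³/s, so V(t) = 1.25 + 0.031500 t and V(50.6) = 2.8439 m³.
Species balance (pure solvent in): dm/dt = −Q_out · m/V(t).
Separate: dm/m = −Q_out dt/V(t) ⇒ ln(m/m₀) = −(Q_out/(Q_in−Q_out)) ln(V/V₀).
m = m₀ (V₀/V)^(Q_out/(Q_in−Q_out)) = 34.7 × (1.25/2.8439)^(1.2063) = 12.872 g.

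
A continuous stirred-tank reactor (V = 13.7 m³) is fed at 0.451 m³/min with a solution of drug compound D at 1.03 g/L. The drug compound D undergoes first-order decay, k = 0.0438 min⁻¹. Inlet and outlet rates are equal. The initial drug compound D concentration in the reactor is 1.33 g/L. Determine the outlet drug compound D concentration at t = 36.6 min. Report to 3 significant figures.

Species balance: V dC/dt = Q C_in − Q C − k V C.
This is linear with rate a = Q/V + k = 0.076720 min⁻¹.
C_ss = Q C_in/(Q + kV) = 0.44196 g/L; C(t) = C_ss + (C₀ − C_ss) e^(−a t).
C(36.6) = 0.44196 + (0.88804)·e^(−0.076720·36.6) = 0.44196 + (0.88804)·0.060329 = 0.49554 g/L.

0.496 g/L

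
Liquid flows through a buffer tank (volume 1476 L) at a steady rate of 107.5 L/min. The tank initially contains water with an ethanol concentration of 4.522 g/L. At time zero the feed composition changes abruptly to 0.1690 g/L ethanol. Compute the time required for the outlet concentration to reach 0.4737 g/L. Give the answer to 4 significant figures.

36.51 min

Accumulation = in − out for the solute gives V dC/dt = Q(C_in − C), so τ = V/Q = 13.7302 min.
C(t) = C_in + (C₀ − C_in) e^(−t/τ). Set C = 0.4737 and solve for t:
e^(−t/τ) = (C − C_in)/(C₀ − C_in) = (0.4737 − 0.1690)/(4.522 − 0.1690) = 0.0699977
t = −τ ln(…) = 13.7302 × 2.65929 = 36.5127 min.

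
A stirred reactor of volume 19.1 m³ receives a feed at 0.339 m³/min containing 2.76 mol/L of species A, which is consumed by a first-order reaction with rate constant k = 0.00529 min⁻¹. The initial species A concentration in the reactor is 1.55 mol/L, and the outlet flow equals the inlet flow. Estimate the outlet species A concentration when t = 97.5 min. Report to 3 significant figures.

2.07 mol/L

Accumulation = in − out − consumed: V dC/dt = Q C_in − Q C − k V C.
This is linear with rate a = Q/V + k = 0.023039 min⁻¹.
C_ss = Q C_in/(Q + kV) = 2.1263 mol/L; C(t) = C_ss + (C₀ − C_ss) e^(−a t).
C(97.5) = 2.1263 + (-0.57627)·e^(−0.023039·97.5) = 2.1263 + (-0.57627)·0.10579 = 2.0653 mol/L.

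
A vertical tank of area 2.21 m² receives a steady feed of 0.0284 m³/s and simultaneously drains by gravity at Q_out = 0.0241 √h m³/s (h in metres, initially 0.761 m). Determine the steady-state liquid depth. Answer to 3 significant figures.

A dh/dt = Q_in − 0.0241 √h. Steady state requires inflow = outflow:
Q_in = 0.0241 √h_ss ⇒ √h_ss = 0.0284/0.0241 = 1.1784.
h_ss = 1.1784² = 1.3887 m. (Since h₀ = 0.761 m < h_ss, the level will rise toward this value.)

1.39 m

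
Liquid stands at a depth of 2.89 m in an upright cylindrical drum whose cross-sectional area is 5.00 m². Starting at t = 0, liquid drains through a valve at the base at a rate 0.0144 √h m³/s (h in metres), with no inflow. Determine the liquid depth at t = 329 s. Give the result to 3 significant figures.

1.50 m

With no inflow, A dh/dt = −0.0144 √h.
∫ h^(−1/2) dh = −(0.0144/A) ∫ dt, giving 2√h = 2√h₀ − (0.0144/A) t.
√h = √2.89 − 0.0144·329/(2·5.00) = 1.7000 − 0.47376 = 1.2262.
h = 1.2262² = 1.5037 m.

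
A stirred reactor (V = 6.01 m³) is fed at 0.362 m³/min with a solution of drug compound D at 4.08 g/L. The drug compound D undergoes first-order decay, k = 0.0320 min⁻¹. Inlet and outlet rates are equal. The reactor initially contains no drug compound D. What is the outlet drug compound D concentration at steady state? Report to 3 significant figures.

Accumulation = in − out − consumed: V dC/dt = Q C_in − Q C − k V C.
Steady state (dC/dt = 0): C_ss = Q C_in/(Q + kV) = C_in/(1 + kV/Q).
C_ss = 0.362·4.08/(0.362 + 0.0320·6.01) = 1.4770/0.55432 = 2.6645 g/L.

2.66 g/L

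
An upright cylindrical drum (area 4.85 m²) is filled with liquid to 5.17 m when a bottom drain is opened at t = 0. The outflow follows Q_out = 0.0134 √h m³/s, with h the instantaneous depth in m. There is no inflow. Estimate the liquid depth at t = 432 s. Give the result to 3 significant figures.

2.81 m

Volume balance on the tank: A dh/dt = −0.0134 √h.
Separate and integrate: 2(√h − √h₀) = −(0.0134/A) t.
√h = √5.17 − 0.0134·432/(2·4.85) = 2.2738 − 0.59678 = 1.6770.
h = 1.6770² = 2.8123 m.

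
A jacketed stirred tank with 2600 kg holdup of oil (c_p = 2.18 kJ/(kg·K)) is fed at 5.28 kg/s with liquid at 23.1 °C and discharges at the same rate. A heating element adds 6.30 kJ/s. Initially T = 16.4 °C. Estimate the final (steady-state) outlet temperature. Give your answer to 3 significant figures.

23.6 °C

Energy balance: M c_p dT/dt = ṁ c_p (T_in − T) + 6.30.
At steady state dT/dt = 0 ⇒ T_ss = T_in + Q̇/(ṁ c_p) = 23.1 + 6.30/(5.28·2.18) = 23.647 °C.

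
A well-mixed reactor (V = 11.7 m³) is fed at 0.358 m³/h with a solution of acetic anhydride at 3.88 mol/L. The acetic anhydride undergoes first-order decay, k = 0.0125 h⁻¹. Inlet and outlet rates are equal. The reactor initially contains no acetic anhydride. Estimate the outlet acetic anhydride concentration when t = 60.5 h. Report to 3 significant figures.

2.55 mol/L

Species balance: V dC/dt = Q C_in − Q C − k V C.
This is linear with rate a = Q/V + k = 0.043098 h⁻¹.
C_ss = Q C_in/(Q + kV) = 2.7547 mol/L; C(t) = C_ss + (C₀ − C_ss) e^(−a t).
C(60.5) = 2.7547 + (-2.7547)·e^(−0.043098·60.5) = 2.7547 + (-2.7547)·0.073723 = 2.5516 mol/L.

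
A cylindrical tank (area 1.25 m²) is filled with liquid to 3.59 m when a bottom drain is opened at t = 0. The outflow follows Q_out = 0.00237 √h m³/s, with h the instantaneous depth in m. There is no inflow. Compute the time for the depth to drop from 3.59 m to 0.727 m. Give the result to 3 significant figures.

Unsteady balance on liquid volume: A dh/dt = −0.00237 √h.
This is separable: 2 d(√h)/dt = −0.00237/A, so √h = √h₀ − (0.00237/(2A)) t.
t = 2A(√h₀ − √h)/0.00237 = 2·1.25·(√3.59 − √0.727)/0.00237
  = 2.5000 × (1.8947 − 0.85264) / 0.00237 = 1099.2 s.

1100 s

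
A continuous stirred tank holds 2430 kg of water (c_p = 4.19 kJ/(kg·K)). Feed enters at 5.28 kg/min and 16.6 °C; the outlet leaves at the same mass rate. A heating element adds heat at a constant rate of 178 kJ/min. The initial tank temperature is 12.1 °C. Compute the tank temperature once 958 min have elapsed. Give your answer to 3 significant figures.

M c_p dT/dt = ṁ c_p (T_in − T) + Q̇.
Rearrange: dT/dt = (T_ss − T)/τ with τ = M/ṁ = 460.23 min and T_ss = T_in + Q̇/(ṁ c_p) = 24.646 °C.
This is linear first-order; T(t) = T_ss + (T₀ − T_ss) e^(−t/τ).
T(958) = 24.646 + (-12.546)·e^(−958/460.23) = 24.646 + (-12.546)·0.12473 = 23.081 °C.

23.1 °C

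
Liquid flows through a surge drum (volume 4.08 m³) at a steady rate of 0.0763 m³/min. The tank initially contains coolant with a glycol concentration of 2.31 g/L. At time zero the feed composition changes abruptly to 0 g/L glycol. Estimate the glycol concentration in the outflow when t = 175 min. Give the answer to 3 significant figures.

Accumulation = in − out for the solute gives V dC/dt = Q(C_in − C).
Rewrite as dC/dt + C/τ = C_in/τ, τ = V/Q = 53.473 min.
Solution: C(t) = C_in + (C₀ − C_in) e^(−t/τ).
C(175) = 0 + (2.31 − 0)·e^(−175/53.473) = 0 + (2.3100)·0.037905 = 0.087561 g/L.

0.0876 g/L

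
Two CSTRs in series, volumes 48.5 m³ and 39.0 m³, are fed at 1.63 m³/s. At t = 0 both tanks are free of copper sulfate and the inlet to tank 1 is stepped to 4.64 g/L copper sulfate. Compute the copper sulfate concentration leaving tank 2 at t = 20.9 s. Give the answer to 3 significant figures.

Time constants: τᵢ = Vᵢ/Q for each well-mixed tank.
τ₁ = 48.5/1.63 = 29.755 s; τ₂ = 39.0/1.63 = 23.926 s.
Tank 1: C₁ = C_in(1 − e^(−t/τ₁)). Tank 2 (τ₁ ≠ τ₂): C₂ = C_in[1 − (τ₁ e^(−t/τ₁) − τ₂ e^(−t/τ₂))/(τ₁ − τ₂)].
At t = 20.9: e^(−t/τ₁) = 0.49539, e^(−t/τ₂) = 0.41748.
C₂ = 4.64·[1 − (29.755·0.49539 − 23.926·0.41748)/(5.8282)] = 4.64·0.18479 = 0.85740 g/L.

0.857 g/L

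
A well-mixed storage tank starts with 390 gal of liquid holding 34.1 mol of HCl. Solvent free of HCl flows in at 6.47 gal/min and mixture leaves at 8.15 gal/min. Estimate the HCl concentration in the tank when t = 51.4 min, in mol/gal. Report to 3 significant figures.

Total volume: dV/dt = Q_in − Q_out = -1.6800 gal/min, so V(t) = 390 − 1.6800 t and V(51.4) = 303.65 gal.
No HCl enters, so dm/dt = −Q_out · (m/V).
Separate: dm/m = −Q_out dt/V(t) ⇒ ln(m/m₀) = −(Q_out/(Q_in−Q_out)) ln(V/V₀).
m = m₀ (V₀/V)^(Q_out/(Q_in−Q_out)) = 34.1 × (390/303.65)^(-4.8512) = 10.126 mol.
C = m/V = 10.126/303.65 = 0.033349 mol/gal.

0.0333 mol/gal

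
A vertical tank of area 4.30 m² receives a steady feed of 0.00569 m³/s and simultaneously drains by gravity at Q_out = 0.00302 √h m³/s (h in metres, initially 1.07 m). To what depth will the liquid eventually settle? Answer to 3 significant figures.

Level balance: A dh/dt = 0.00569 − 0.00302 √h. Setting dh/dt = 0:
Q_in = 0.00302 √h_ss ⇒ √h_ss = 0.00569/0.00302 = 1.8841.
h_ss = 1.8841² = 3.5499 m. (Since h₀ = 1.07 m < h_ss, the level will rise toward this value.)

3.55 m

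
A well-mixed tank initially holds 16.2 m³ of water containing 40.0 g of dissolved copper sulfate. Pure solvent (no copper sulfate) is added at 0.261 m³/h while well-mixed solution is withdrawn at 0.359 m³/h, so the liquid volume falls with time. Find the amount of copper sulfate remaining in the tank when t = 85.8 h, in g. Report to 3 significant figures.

2.74 g

Total volume: dV/dt = Q_in − Q_out = -0.098000 m³/h, so V(t) = 16.2 − 0.098000 t and V(85.8) = 7.7916 m³.
Solute balance: dm/dt = 0 − Q_out C = −Q_out m/V(t).
Separate: dm/m = −Q_out dt/V(t) ⇒ ln(m/m₀) = −(Q_out/(Q_in−Q_out)) ln(V/V₀).
m = m₀ (V₀/V)^(Q_out/(Q_in−Q_out)) = 40.0 × (16.2/7.7916)^(-3.6633) = 2.7387 g.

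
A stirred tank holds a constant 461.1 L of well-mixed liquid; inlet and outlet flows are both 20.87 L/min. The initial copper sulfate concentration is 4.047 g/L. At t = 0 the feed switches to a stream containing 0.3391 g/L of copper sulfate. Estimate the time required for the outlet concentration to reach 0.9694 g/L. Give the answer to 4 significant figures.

39.15 min

Species balance: V dC/dt = Q(C_in − C) ⇒ τ = V/Q = 22.0939 min.
C(t) = C_in + (C₀ − C_in) e^(−t/τ). Set C = 0.9694 and solve for t:
e^(−t/τ) = (C − C_in)/(C₀ − C_in) = (0.9694 − 0.3391)/(4.047 − 0.3391) = 0.169988
t = −τ ln(…) = 22.0939 × 1.77203 = 39.1510 min.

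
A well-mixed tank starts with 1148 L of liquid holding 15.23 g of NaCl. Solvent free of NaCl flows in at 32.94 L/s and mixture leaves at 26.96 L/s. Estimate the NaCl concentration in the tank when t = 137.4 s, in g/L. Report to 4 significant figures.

Let m(t) be the amount of NaCl. Volume: V(t) = V₀ + (Q_in − Q_out) t = 1148 + 5.98000 t; V(137.4) = 1969.65 L.
Species balance (pure solvent in): dm/dt = −Q_out · m/V(t).
dm/m = −Q_out dt/(V₀ + 5.98000 t); integrating gives ln(m/m₀) = −(Q_out/(Q_in−Q_out)) ln(V/V₀).
m = m₀ (V₀/V)^(Q_out/(Q_in−Q_out)) = 15.23 × (1148/1969.65)^(4.50836) = 1.33575 g.
C = m/V = 1.33575/1969.65 = 0.000678166 g/L.

0.0006782 g/L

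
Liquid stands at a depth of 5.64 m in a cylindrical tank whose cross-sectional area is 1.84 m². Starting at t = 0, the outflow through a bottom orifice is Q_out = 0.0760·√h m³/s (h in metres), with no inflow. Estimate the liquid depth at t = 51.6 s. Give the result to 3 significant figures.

1.71 m

Unsteady balance on liquid volume: A dh/dt = −0.0760 √h.
Separate and integrate: 2(√h − √h₀) = −(0.0760/A) t.
√h = √5.64 − 0.0760·51.6/(2·1.84) = 2.3749 − 1.0657 = 1.3092.
h = 1.3092² = 1.7140 m.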